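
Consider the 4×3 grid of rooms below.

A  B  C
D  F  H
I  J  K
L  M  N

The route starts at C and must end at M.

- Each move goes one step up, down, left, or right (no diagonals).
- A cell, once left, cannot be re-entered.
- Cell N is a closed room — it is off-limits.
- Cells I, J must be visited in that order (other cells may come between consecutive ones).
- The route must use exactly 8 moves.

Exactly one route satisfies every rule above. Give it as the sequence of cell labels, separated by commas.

The waypoints must appear in the order I, J, with no cell reused.
Route from C: down to H, left to F, up to B, left to A, 2× down (reaching I), right to J, down to M — 8 moves in all.
Check: order respected (I at step 6, J at step 7); 8 moves as required.

C, H, F, B, A, D, I, J, M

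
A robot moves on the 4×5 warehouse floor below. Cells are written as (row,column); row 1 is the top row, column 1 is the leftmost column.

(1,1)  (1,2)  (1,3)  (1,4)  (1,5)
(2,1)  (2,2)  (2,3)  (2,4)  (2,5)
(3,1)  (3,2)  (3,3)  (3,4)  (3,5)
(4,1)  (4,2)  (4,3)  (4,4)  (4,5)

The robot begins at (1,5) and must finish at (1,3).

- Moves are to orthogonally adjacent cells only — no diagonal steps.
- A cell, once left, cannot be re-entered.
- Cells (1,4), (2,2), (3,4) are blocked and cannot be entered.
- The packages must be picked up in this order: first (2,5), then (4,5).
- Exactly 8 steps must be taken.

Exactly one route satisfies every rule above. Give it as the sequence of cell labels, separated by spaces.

The waypoints must appear in the order (2,5), (4,5), with no cell reused.
Route from (1,5): down 3 to (4,5), left 2 to (4,3), up 3 to (1,3) — 8 moves in all.
Check: order respected ((2,5) at step 1, (4,5) at step 3); 8 moves as required.

(1,5) (2,5) (3,5) (4,5) (4,4) (4,3) (3,3) (2,3) (1,3)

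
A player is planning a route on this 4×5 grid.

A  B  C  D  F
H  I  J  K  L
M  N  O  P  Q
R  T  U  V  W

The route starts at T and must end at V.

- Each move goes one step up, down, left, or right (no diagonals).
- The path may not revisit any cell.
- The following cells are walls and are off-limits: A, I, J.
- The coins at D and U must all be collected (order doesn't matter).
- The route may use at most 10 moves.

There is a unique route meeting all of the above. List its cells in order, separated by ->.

T -> U -> O -> P -> K -> D -> F -> L -> Q -> W -> V

The 10-move cap with required stops at D, U leaves no slack for detours.
Route from T: right to U, up to O, right to P, 2× up (reaching D), right to F, 3× down (reaching W), left to V — 10 moves in all.
Check: all required cells visited; 10 ≤ 10 moves.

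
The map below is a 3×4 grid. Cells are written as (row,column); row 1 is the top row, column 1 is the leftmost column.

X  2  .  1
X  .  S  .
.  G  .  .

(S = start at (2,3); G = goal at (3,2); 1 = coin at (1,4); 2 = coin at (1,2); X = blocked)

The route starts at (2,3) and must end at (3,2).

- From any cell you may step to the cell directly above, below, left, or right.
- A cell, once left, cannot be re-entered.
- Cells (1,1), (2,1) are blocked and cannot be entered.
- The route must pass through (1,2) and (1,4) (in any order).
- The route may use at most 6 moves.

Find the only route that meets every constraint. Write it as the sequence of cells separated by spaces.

(2,3) (2,4) (1,4) (1,3) (1,2) (2,2) (3,2)

Any route must reach (1,2) and (1,4) and still end at (3,2) within 6 moves, so the order of the required stops is forced.
Route from (2,3): right to (2,4), up to (1,4), 2× left (reaching (1,2)), 2× down (reaching (3,2)) — 6 moves in all.
Check: all required cells visited; 6 ≤ 6 moves.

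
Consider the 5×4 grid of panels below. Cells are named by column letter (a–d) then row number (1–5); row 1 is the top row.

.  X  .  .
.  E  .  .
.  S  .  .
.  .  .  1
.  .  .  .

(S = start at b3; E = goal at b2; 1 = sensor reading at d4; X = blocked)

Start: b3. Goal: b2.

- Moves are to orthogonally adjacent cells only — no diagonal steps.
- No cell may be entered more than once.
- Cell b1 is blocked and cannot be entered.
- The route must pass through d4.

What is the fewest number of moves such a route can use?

7

Any route passes through d4 somewhere between b3 and b2. Summing Manhattan distances along the two legs (b3 → d4 → b2) gives a lower bound of 3 + 4 = 7 moves.
A route of 7 moves achieves this: b3 → b4 → c4 → d4 → d3 → d2 → c2 → b2.
Since 7 matches the lower bound, it is optimal.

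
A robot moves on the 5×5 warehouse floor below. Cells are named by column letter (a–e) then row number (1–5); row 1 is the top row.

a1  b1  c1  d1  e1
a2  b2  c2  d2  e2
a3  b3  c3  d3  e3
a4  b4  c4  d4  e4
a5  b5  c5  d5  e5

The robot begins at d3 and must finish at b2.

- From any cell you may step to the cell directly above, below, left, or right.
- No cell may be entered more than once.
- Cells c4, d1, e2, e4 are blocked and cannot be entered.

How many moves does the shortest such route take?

The Manhattan distance from d3 to b2 is |3−2| + |4−2| = 3, so at least 3 moves are needed.
A route of 3 moves achieves this: d3 → d2 → c2 → b2.
Since 3 matches the lower bound, it is optimal.

3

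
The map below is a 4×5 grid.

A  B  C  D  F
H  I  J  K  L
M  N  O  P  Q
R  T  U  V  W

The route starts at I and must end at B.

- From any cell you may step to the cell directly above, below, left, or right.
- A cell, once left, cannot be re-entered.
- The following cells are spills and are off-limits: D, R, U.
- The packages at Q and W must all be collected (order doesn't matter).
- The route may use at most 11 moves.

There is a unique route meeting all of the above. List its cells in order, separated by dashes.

The budget equals the shortest possible length, so every move has to be on a shortest route through the required cells.
Route from I: down to N, 2× right (reaching P), down to V, right to W, 2× up (reaching L), 2× left (reaching J), up to C, left to B — 11 moves in all.
Check: all required cells visited; 11 ≤ 11 moves.

I - N - O - P - V - W - Q - L - K - J - C - B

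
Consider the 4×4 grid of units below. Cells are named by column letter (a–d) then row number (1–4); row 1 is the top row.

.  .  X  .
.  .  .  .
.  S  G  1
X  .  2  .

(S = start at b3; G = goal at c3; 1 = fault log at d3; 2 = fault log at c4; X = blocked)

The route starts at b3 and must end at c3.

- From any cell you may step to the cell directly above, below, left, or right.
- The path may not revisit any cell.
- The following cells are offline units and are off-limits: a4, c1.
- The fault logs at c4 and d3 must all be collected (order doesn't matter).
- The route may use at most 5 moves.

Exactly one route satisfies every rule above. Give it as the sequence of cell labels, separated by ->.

b3 -> b4 -> c4 -> d4 -> d3 -> c3

The 5-move cap with required stops at c4, d3 leaves no slack for detours.
Route from b3: down to b4, 2× right (reaching d4), up to d3, left to c3 — 5 moves in all.
Check: all required cells visited; 5 ≤ 5 moves.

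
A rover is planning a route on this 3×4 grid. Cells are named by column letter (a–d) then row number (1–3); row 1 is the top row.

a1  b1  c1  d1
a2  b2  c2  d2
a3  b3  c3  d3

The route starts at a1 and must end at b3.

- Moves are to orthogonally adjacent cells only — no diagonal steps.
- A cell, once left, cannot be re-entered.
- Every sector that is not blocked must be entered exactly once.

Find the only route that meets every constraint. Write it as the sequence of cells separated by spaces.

Need to visit all 12 open cells exactly once, starting at a1 and ending at b3.
Cell d1 has only two open neighbours (d2 and c1), so the path must pass straight through it: one of those is the cell it's entered from and the other is where it exits.
Route from a1: right 3 to d1, down 2 to d3, left 1 to c3, up 1 to c2, left 2 to a2, down 1 to a3, right 1 to b3 — 11 moves in all.
Check: all 12 open cells covered.

a1 b1 c1 d1 d2 d3 c3 c2 b2 a2 a3 b3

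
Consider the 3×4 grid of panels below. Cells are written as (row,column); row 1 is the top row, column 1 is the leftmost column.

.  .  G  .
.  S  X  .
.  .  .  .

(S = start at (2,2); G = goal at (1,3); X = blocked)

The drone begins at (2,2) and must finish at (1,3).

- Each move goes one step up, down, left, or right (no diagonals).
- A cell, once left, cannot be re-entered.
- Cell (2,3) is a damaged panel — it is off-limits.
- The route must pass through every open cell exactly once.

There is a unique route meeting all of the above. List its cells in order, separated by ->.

Need to visit all 11 open cells exactly once, starting at (2,2) and ending at (1,3).
Cell (1,1) has only two open neighbours ((2,1) and (1,2)), so the path must pass straight through it: one of those is the cell it's entered from and the other is where it exits.
Route from (2,2): up to (1,2), left to (1,1), 2× down (reaching (3,1)), 3× right (reaching (3,4)), 2× up (reaching (1,4)), left to (1,3) — 10 moves in all.
Check: all 11 open cells covered.

(2,2) -> (1,2) -> (1,1) -> (2,1) -> (3,1) -> (3,2) -> (3,3) -> (3,4) -> (2,4) -> (1,4) -> (1,3)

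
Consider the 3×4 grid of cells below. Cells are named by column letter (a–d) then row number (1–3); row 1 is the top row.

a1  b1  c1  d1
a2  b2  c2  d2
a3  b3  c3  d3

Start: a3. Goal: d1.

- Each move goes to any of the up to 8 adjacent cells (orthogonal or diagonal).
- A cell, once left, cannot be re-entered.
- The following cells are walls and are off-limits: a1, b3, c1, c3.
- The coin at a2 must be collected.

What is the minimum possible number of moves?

Any route passes through a2 somewhere between a3 and d1. Summing Chebyshev distances along the two legs (a3 → a2 → d1) gives a lower bound of 1 + 3 = 4 moves.
A route of 4 moves achieves this: a3 → a2 → b1 → c2 → d1.
Since 4 matches the lower bound, it is optimal.

4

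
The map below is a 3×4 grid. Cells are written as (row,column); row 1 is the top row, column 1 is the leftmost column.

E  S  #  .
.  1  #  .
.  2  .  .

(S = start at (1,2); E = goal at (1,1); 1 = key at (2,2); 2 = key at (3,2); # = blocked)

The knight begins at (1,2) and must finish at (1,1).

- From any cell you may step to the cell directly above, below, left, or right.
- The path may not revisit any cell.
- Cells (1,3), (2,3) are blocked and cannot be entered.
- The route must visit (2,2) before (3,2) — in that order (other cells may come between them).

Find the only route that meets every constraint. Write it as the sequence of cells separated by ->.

(1,2) -> (2,2) -> (3,2) -> (3,1) -> (2,1) -> (1,1)

The waypoints must appear in the order (2,2), (3,2), with no cell reused.
Route from (1,2): 2× down (reaching (3,2)), left to (3,1), 2× up (reaching (1,1)) — 5 moves in all.
Check: order respected (1 at step 1, 2 at step 2).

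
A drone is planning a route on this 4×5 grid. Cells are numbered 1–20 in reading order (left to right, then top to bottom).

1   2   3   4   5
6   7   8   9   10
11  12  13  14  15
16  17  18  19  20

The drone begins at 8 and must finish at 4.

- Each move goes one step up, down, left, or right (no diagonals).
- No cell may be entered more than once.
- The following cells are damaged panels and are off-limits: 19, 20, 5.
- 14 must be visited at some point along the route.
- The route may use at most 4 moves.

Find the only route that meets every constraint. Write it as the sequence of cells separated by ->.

8 -> 13 -> 14 -> 9 -> 4

The 4-move cap with required stops at 14 leaves no slack for detours.
Route from 8: down 1 to 13, right 1 to 14, up 2 to 4 — 4 moves in all.
Check: all required cells visited; 4 ≤ 4 moves.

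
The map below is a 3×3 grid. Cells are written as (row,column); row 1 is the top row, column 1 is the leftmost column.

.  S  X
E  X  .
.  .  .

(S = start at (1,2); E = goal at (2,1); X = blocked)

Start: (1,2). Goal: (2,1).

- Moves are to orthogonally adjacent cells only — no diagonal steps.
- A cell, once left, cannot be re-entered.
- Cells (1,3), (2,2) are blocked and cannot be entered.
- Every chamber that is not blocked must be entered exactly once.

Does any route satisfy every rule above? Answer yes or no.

no

Cell (2,3) has only one open neighbour but is neither the start nor the goal, so a Hamiltonian route would have to both enter and leave it through the same neighbour — impossible without revisiting.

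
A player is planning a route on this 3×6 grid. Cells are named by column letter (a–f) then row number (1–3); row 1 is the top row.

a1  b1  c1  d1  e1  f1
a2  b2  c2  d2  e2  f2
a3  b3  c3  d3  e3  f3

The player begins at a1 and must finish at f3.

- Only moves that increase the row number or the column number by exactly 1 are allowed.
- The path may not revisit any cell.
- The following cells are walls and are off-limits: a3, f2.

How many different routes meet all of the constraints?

A right/down-only route from a1 to f3 makes exactly 2 down-moves and 5 right-moves in some order.
With no other constraints that would be C(7,2) = 21 routes.
Subtract routes through each blocked cell (inclusion–exclusion for overlaps): − through f2: 6 − through a3: 1 → 14.
That gives 14 routes.

14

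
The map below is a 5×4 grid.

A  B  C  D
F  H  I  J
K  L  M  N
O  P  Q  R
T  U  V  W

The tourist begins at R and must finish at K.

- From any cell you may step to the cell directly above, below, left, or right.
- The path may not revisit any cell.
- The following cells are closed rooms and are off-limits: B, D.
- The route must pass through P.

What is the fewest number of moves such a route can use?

4

Any route passes through P somewhere between R and K. Summing Manhattan distances along the two legs (R → P → K) gives a lower bound of 2 + 2 = 4 moves.
A route of 4 moves achieves this: R → Q → P → L → K.
Since 4 matches the lower bound, it is optimal.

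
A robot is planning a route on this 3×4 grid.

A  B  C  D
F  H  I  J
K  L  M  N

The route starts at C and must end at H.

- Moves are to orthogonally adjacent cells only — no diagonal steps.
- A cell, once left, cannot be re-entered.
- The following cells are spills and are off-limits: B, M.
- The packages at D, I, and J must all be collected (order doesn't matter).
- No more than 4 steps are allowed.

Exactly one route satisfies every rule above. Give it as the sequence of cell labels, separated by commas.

Any route must reach D, I, and J and still end at H within 4 moves, so the order of the required stops is forced.
Route from C: right to D, down to J, 2× left (reaching H) — 4 moves in all.
Check: all required cells visited; 4 ≤ 4 moves.

C, D, J, I, H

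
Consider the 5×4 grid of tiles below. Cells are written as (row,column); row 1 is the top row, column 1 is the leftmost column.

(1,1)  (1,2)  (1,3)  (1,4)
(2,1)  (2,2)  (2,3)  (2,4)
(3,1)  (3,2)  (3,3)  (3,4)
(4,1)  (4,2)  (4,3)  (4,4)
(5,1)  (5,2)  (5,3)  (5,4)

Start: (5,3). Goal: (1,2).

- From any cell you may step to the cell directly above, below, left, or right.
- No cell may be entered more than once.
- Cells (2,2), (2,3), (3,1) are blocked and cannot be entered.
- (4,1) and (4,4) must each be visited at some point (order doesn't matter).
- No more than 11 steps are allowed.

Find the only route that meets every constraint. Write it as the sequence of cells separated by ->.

(5,3) -> (5,2) -> (5,1) -> (4,1) -> (4,2) -> (4,3) -> (4,4) -> (3,4) -> (2,4) -> (1,4) -> (1,3) -> (1,2)

Any route must reach (4,1) and (4,4) and still end at (1,2) within 11 moves, so the order of the required stops is forced.
Route from (5,3): left 2 to (5,1), up 1 to (4,1), right 3 to (4,4), up 3 to (1,4), left 2 to (1,2) — 11 moves in all.
Check: all required cells visited; 11 ≤ 11 moves.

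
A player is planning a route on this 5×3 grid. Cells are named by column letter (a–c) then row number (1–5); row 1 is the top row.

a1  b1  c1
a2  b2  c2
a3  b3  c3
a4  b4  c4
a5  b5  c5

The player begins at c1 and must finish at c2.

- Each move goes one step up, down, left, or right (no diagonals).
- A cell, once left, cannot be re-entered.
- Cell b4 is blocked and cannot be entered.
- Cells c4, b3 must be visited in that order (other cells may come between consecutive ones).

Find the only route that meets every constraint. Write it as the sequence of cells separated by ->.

The waypoints must appear in the order c4, b3, with no cell reused.
Route from c1: 2× left (reaching a1), 4× down (reaching a5), 2× right (reaching c5), 2× up (reaching c3), left to b3, up to b2, right to c2 — 13 moves in all.
Check: order respected (c4 at step 9, b3 at step 11).

c1 -> b1 -> a1 -> a2 -> a3 -> a4 -> a5 -> b5 -> c5 -> c4 -> c3 -> b3 -> b2 -> c2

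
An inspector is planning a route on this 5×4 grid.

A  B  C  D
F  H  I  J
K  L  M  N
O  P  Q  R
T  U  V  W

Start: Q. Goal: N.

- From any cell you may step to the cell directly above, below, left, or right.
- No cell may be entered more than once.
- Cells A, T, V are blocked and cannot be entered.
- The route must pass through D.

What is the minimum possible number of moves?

6

Any route passes through D somewhere between Q and N. Summing Manhattan distances along the two legs (Q → D → N) gives a lower bound of 4 + 2 = 6 moves.
A route of 6 moves achieves this: Q → M → I → C → D → J → N.
Since 6 matches the lower bound, it is optimal.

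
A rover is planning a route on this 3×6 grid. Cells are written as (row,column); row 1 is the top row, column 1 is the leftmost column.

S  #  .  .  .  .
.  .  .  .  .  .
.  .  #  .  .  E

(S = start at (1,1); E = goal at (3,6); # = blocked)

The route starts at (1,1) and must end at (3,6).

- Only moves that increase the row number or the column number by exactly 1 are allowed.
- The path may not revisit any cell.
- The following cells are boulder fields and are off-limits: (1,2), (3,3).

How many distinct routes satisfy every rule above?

3

A right/down-only route from (1,1) to (3,6) makes exactly 2 down-moves and 5 right-moves in some order.
With no other constraints that would be C(7,2) = 21 routes.
Subtract routes through each blocked cell (inclusion–exclusion for overlaps): − through (1,2): 15 − through (3,3): 6 + through (1,2)&(3,3): 3 → 3.
That gives 3 routes.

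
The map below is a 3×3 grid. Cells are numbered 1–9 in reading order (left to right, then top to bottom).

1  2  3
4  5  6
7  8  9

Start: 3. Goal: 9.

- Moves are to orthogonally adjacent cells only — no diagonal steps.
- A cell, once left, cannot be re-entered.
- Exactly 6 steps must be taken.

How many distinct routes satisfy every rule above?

5

Need simple routes of exactly 6 moves from 3 to 9 (Manhattan distance 2, so 2 moves are spent on a detour and 2 undoing it).
Enumerating: 3 6 5 4 7 8 9 | 3 2 5 4 7 8 9 | 3 2 1 4 7 8 9 | 3 2 1 4 5 8 9 | 3 2 1 4 5 6 9.
That gives 5 routes.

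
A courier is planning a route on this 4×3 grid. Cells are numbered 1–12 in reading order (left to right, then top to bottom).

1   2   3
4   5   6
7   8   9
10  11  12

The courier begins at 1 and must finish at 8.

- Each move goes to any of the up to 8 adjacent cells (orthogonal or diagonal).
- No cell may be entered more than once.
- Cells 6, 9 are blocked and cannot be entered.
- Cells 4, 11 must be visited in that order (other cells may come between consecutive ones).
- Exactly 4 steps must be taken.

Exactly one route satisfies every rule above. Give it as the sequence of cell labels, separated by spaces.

1 4 7 11 8

The waypoints must appear in the order 4, 11, with no cell reused.
Route from 1: 2× down (reaching 7), down-right to 11, up to 8 — 4 moves in all.
Check: order respected (4 at step 1, 11 at step 3); 4 moves as required.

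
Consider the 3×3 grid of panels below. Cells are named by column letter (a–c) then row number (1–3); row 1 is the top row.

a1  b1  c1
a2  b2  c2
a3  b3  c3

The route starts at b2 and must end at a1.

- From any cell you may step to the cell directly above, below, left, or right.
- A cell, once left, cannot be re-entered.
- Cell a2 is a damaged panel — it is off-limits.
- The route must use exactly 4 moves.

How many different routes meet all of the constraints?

1

Need simple routes of exactly 4 moves from b2 to a1 (Manhattan distance 2, so 1 moves are spent on a detour and 1 undoing it).
Enumerating: b2 c2 c1 b1 a1.
That gives 1 route.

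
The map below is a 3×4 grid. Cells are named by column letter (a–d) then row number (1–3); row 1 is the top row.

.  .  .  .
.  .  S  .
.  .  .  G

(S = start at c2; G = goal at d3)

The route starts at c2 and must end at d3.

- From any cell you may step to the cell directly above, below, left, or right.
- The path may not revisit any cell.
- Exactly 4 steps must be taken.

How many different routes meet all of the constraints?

Need simple routes of exactly 4 moves from c2 to d3 (Manhattan distance 2, so 1 moves are spent on a detour and 1 undoing it).
Enumerating: c2 c1 d1 d2 d3 | c2 b2 b3 c3 d3.
That gives 2 routes.

2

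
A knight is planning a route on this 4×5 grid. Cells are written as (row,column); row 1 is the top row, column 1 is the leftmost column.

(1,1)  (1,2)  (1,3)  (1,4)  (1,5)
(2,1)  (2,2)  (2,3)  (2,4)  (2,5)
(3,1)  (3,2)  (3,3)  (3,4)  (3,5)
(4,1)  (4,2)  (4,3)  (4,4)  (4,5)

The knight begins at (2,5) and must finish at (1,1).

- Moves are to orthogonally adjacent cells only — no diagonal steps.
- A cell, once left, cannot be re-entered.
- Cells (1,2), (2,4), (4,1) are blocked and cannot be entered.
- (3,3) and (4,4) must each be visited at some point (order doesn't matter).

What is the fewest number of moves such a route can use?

Any route passes through (3,3) and (4,4) in some order between (2,5) and (1,1). Summing Manhattan distances along each leg and taking the cheapest ordering ((2,5) → (4,4) → (3,3) → (1,1)) gives a lower bound of 3 + 2 + 4 = 9 moves.
A route of 9 moves achieves this: (2,5) → (3,5) → (4,5) → (4,4) → (3,4) → (3,3) → (2,3) → (2,2) → (2,1) → (1,1).
Since 9 matches the lower bound, it is optimal.

9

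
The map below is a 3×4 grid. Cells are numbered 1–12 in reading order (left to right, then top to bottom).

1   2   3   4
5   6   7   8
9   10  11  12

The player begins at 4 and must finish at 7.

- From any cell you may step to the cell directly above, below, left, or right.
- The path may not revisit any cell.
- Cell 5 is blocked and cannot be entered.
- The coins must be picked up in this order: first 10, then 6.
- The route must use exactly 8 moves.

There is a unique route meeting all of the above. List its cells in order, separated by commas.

4, 8, 12, 11, 10, 6, 2, 3, 7

The waypoints must appear in the order 10, 6, with no cell reused.
Route from 4: 2× down (reaching 12), 2× left (reaching 10), 2× up (reaching 2), right to 3, down to 7 — 8 moves in all.
Check: order respected (10 at step 4, 6 at step 5); 8 moves as required.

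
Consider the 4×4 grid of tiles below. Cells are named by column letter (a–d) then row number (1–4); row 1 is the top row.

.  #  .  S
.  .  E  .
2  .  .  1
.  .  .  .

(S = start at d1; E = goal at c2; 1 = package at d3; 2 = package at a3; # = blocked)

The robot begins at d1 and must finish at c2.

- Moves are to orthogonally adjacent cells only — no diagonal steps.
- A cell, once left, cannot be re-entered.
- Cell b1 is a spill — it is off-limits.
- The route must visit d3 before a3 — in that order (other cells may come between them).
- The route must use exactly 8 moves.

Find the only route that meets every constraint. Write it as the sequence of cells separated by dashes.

The waypoints must appear in the order d3, a3, with no cell reused.
Route from d1: down 2 to d3, left 3 to a3, up 1 to a2, right 2 to c2 — 8 moves in all.
Check: order respected (1 at step 2, 2 at step 5); 8 moves as required.

d1 - d2 - d3 - c3 - b3 - a3 - a2 - b2 - c2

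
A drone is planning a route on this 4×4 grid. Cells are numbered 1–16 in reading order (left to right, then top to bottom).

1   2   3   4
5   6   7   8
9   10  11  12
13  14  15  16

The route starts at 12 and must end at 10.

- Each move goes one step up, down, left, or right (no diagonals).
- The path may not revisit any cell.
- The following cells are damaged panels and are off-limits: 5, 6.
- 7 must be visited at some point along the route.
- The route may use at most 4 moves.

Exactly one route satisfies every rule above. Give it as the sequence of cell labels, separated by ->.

12 -> 8 -> 7 -> 11 -> 10

Any route must reach 7 and still end at 10 within 4 moves, so the order of the required stops is forced.
Route from 12: up 1 to 8, left 1 to 7, down 1 to 11, left 1 to 10 — 4 moves in all.
Check: all required cells visited; 4 ≤ 4 moves.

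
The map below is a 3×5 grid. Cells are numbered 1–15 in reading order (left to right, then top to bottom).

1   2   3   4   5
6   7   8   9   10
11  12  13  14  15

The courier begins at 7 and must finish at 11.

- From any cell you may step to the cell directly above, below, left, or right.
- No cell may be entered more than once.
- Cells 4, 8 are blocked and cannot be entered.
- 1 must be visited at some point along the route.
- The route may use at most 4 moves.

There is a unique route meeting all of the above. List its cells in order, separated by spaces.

The 4-move cap with required stops at 1 leaves no slack for detours.
Route from 7: up to 2, left to 1, 2× down (reaching 11) — 4 moves in all.
Check: all required cells visited; 4 ≤ 4 moves.

7 2 1 6 11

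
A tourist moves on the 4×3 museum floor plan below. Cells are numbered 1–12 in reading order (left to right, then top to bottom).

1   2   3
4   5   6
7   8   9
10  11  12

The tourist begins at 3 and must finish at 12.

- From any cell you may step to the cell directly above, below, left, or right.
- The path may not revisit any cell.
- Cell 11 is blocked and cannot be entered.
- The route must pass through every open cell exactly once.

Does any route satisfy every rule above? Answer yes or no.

Cell 10 has only one open neighbour but is neither the start nor the goal, so a Hamiltonian route would have to both enter and leave it through the same neighbour — impossible without revisiting.

no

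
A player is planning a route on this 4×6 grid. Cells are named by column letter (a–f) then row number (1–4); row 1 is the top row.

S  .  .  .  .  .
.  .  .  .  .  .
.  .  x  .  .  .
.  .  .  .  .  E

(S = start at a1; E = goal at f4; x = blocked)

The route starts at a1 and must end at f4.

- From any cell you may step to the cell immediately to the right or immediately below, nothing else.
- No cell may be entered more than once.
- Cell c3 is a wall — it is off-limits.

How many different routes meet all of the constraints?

A right/down-only route from a1 to f4 makes exactly 3 down-moves and 5 right-moves in some order.
With no other constraints that would be C(8,3) = 56 routes.
Subtract routes through each blocked cell (inclusion–exclusion for overlaps): − through c3: 24 → 32.
That gives 32 routes.

32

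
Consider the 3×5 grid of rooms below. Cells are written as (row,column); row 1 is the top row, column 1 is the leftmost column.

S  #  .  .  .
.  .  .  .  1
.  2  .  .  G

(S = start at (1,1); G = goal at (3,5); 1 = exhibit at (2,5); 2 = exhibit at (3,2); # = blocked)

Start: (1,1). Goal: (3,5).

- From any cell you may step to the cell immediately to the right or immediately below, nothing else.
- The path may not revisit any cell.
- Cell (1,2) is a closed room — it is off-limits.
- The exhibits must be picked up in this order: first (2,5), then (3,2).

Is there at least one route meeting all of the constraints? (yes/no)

(3,2) lies to the left of (2,5), so going from (2,5) to (3,2) would need a leftward move — but moves only go right/down, so (2,5) cannot be visited before (3,2).

no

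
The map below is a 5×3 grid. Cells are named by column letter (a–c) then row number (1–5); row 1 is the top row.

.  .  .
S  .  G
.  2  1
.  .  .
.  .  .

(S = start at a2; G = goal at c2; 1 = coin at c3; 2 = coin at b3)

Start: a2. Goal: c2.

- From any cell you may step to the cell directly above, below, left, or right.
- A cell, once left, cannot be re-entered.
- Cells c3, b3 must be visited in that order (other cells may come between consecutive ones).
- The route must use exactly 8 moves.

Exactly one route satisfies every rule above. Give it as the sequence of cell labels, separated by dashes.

a2 - a3 - a4 - b4 - c4 - c3 - b3 - b2 - c2

The waypoints must appear in the order c3, b3, with no cell reused.
Route from a2: 2× down (reaching a4), 2× right (reaching c4), up to c3, left to b3, up to b2, right to c2 — 8 moves in all.
Check: order respected (1 at step 5, 2 at step 6); 8 moves as required.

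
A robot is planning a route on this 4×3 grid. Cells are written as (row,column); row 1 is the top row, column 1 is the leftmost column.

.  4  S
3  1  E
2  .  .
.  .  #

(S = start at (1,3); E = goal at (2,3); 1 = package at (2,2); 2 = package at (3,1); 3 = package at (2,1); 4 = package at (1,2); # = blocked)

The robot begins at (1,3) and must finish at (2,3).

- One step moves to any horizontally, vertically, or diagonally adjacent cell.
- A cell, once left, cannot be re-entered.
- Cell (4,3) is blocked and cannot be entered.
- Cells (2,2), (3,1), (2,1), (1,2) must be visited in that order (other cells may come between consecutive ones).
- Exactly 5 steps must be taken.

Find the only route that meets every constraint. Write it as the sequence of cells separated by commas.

(1,3), (2,2), (3,1), (2,1), (1,2), (2,3)

The waypoints must appear in the order (2,2), (3,1), (2,1), (1,2), with no cell reused.
Route from (1,3): 2× down-left (reaching (3,1)), up to (2,1), up-right to (1,2), down-right to (2,3) — 5 moves in all.
Check: order respected (1 at step 1, 2 at step 2, 3 at step 3, 4 at step 4); 5 moves as required.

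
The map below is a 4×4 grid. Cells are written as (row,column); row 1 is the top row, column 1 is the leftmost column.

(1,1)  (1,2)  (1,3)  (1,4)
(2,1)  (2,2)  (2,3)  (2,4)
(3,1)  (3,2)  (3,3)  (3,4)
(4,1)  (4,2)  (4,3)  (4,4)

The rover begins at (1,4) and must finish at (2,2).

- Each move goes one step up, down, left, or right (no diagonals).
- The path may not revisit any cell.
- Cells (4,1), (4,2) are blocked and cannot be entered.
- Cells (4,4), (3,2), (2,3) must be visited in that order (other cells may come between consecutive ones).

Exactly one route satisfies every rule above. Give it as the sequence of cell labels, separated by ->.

The waypoints must appear in the order (4,4), (3,2), (2,3), with no cell reused.
Route from (1,4): down 3 to (4,4), left 1 to (4,3), up 1 to (3,3), left 2 to (3,1), up 2 to (1,1), right 2 to (1,3), down 1 to (2,3), left 1 to (2,2) — 13 moves in all.
Check: order respected ((4,4) at step 3, (3,2) at step 6, (2,3) at step 12).

(1,4) -> (2,4) -> (3,4) -> (4,4) -> (4,3) -> (3,3) -> (3,2) -> (3,1) -> (2,1) -> (1,1) -> (1,2) -> (1,3) -> (2,3) -> (2,2)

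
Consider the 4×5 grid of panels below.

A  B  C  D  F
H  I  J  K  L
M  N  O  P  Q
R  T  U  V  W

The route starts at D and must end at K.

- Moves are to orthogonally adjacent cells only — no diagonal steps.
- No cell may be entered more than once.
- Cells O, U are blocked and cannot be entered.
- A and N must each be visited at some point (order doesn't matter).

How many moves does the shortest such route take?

9

Any route passes through A and N in some order between D and K. Summing Manhattan distances along each leg and taking the cheapest ordering (D → A → N → K) gives a lower bound of 3 + 3 + 3 = 9 moves.
A route of 9 moves achieves this: D → C → B → A → H → M → N → I → J → K.
Since 9 matches the lower bound, it is optimal.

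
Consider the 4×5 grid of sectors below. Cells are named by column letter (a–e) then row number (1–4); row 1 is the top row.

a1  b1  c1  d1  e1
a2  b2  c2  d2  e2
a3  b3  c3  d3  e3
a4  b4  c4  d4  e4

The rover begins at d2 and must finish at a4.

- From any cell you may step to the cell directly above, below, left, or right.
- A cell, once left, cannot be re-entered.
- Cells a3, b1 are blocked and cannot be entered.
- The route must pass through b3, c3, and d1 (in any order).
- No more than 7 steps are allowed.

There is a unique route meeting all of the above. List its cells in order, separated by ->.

d2 -> d1 -> c1 -> c2 -> c3 -> b3 -> b4 -> a4

The budget equals the shortest possible length, so every move has to be on a shortest route through the required cells.
Route from d2: up 1 to d1, left 1 to c1, down 2 to c3, left 1 to b3, down 1 to b4, left 1 to a4 — 7 moves in all.
Check: all required cells visited; 7 ≤ 7 moves.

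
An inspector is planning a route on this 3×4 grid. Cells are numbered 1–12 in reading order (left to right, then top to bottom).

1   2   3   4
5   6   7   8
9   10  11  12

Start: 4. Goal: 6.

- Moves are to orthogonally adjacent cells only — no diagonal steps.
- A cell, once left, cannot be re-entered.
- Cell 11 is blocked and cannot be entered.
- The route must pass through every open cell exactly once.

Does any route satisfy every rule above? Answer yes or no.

Cell 12 has only one open neighbour but is neither the start nor the goal, so a Hamiltonian route would have to both enter and leave it through the same neighbour — impossible without revisiting.

no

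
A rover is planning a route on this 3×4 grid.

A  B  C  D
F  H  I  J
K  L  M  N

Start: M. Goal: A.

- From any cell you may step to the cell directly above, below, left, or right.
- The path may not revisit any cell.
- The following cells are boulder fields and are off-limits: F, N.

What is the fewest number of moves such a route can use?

The Manhattan distance from M to A is |3−1| + |3−1| = 4, so at least 4 moves are needed.
A route of 4 moves achieves this: M → I → C → B → A.
Since 4 matches the lower bound, it is optimal.

4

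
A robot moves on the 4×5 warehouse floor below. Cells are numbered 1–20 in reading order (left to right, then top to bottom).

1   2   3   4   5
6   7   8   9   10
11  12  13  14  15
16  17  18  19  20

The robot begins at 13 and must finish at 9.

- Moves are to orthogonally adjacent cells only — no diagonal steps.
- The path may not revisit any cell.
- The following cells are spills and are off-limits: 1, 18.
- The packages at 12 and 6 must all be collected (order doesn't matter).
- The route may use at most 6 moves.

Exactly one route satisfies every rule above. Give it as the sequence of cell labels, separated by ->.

Any route must reach 12 and 6 and still end at 9 within 6 moves, so the order of the required stops is forced.
Route from 13: left 2 to 11, up 1 to 6, right 3 to 9 — 6 moves in all.
Check: all required cells visited; 6 ≤ 6 moves.

13 -> 12 -> 11 -> 6 -> 7 -> 8 -> 9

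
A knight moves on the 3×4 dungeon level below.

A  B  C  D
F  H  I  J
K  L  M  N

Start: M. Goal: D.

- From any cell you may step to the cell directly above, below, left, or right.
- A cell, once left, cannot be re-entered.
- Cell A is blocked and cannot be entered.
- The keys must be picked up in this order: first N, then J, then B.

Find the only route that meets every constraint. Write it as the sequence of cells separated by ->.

M -> N -> J -> I -> H -> B -> C -> D

The waypoints must appear in the order N, J, B, with no cell reused.
Route from M: right 1 to N, up 1 to J, left 2 to H, up 1 to B, right 2 to D — 7 moves in all.
Check: order respected (N at step 1, J at step 2, B at step 5).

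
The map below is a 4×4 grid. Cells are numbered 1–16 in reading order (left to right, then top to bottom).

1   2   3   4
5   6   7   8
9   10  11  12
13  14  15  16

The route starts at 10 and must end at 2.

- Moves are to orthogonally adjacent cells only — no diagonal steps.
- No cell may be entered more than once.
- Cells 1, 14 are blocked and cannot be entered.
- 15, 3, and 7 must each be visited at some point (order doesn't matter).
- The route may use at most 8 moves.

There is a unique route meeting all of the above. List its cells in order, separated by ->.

The budget equals the shortest possible length, so every move has to be on a shortest route through the required cells.
Route from 10: right 1 to 11, down 1 to 15, right 1 to 16, up 2 to 8, left 1 to 7, up 1 to 3, left 1 to 2 — 8 moves in all.
Check: all required cells visited; 8 ≤ 8 moves.

10 -> 11 -> 15 -> 16 -> 12 -> 8 -> 7 -> 3 -> 2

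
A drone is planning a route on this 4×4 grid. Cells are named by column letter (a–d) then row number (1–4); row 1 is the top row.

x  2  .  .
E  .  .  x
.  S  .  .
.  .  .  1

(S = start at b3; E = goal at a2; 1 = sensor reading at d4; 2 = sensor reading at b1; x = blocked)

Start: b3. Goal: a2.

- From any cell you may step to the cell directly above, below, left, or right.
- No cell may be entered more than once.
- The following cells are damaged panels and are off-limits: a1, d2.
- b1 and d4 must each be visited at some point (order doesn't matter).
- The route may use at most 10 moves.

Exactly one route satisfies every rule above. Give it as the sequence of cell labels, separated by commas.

The 10-move cap with required stops at b1, d4 leaves no slack for detours.
Route from b3: down 1 to b4, right 2 to d4, up 1 to d3, left 1 to c3, up 2 to c1, left 1 to b1, down 1 to b2, left 1 to a2 — 10 moves in all.
Check: all required cells visited; 10 ≤ 10 moves.

b3, b4, c4, d4, d3, c3, c2, c1, b1, b2, a2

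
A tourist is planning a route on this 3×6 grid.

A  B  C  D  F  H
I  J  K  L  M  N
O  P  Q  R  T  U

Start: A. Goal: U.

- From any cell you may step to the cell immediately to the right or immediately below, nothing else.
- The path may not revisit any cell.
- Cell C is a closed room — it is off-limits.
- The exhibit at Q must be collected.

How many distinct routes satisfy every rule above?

A right/down-only route from A to U makes exactly 2 down-moves and 5 right-moves in some order.
With no other constraints that would be C(7,2) = 21 routes.
Split at Q and multiply the segment counts (each segment already excludes blocked cells): A→Q: 5; Q→U: 1; product = 5.
That gives 5 routes.

5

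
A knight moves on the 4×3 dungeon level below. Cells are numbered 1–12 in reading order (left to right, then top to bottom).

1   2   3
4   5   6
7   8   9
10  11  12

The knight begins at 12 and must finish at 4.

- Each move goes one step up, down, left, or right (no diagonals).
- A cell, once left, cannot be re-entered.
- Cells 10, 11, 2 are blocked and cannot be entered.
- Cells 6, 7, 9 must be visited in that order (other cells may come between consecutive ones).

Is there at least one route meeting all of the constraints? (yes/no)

no

Ignoring the required order, 1 revisit-free route from 12 to 4 passes through all of 6, 7, and 9; the waypoint orders that occur are 9 → 6 → 7 (1) — never 6 → 7 → 9.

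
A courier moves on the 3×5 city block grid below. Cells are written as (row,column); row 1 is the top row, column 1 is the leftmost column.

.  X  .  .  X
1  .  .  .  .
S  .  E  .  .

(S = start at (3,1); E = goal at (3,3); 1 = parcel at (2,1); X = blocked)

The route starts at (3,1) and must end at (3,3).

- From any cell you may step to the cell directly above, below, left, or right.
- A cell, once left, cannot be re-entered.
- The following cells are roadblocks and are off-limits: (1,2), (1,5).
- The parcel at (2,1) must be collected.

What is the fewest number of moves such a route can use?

Any route passes through (2,1) somewhere between (3,1) and (3,3). Summing Manhattan distances along the two legs ((3,1) → (2,1) → (3,3)) gives a lower bound of 1 + 3 = 4 moves.
A route of 4 moves achieves this: (3,1) → (2,1) → (2,2) → (3,2) → (3,3).
Since 4 matches the lower bound, it is optimal.

4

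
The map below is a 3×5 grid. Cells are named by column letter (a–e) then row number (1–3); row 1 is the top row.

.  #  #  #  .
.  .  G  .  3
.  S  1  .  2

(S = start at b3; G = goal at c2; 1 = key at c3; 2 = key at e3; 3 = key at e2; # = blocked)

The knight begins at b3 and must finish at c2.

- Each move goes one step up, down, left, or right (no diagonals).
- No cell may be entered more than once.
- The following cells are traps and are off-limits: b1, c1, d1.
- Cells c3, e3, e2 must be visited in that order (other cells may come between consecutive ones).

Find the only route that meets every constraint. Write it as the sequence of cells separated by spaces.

b3 c3 d3 e3 e2 d2 c2

The waypoints must appear in the order c3, e3, e2, with no cell reused.
Route from b3: 3× right (reaching e3), up to e2, 2× left (reaching c2) — 6 moves in all.
Check: order respected (1 at step 1, 2 at step 3, 3 at step 4).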